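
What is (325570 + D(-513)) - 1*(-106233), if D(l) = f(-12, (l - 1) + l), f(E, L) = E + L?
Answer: 430764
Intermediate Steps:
D(l) = -13 + 2*l (D(l) = -12 + ((l - 1) + l) = -12 + ((-1 + l) + l) = -12 + (-1 + 2*l) = -13 + 2*l)
(325570 + D(-513)) - 1*(-106233) = (325570 + (-13 + 2*(-513))) - 1*(-106233) = (325570 + (-13 - 1026)) + 106233 = (325570 - 1039) + 106233 = 324531 + 106233 = 430764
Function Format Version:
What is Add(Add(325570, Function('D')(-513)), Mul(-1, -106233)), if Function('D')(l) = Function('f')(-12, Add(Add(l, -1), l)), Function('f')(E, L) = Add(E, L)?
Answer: 430764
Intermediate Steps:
Function('D')(l) = Add(-13, Mul(2, l)) (Function('D')(l) = Add(-12, Add(Add(l, -1), l)) = Add(-12, Add(Add(-1, l), l)) = Add(-12, Add(-1, Mul(2, l))) = Add(-13, Mul(2, l)))
Add(Add(325570, Function('D')(-513)), Mul(-1, -106233)) = Add(Add(325570, Add(-13, Mul(2, -513))), Mul(-1, -106233)) = Add(Add(325570, Add(-13, -1026)), 106233) = Add(Add(325570, -1039), 106233) = Add(324531, 106233) = 430764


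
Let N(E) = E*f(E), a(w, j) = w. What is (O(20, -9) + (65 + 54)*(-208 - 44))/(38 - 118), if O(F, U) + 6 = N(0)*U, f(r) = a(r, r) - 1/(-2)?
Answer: 14997/40 ≈ 374.92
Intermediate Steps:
f(r) = ½ + r (f(r) = r - 1/(-2) = r - (-1)/2 = r - 1*(-½) = r + ½ = ½ + r)
N(E) = E*(½ + E)
O(F, U) = -6 (O(F, U) = -6 + (0*(½ + 0))*U = -6 + (0*(½))*U = -6 + 0*U = -6 + 0 = -6)
(O(20, -9) + (65 + 54)*(-208 - 44))/(38 - 118) = (-6 + (65 + 54)*(-208 - 44))/(38 - 118) = (-6 + 119*(-252))/(-80) = (-6 - 29988)*(-1/80) = -29994*(-1/80) = 14997/40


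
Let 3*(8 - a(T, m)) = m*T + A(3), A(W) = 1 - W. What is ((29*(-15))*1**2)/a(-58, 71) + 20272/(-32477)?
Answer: -126389653/134584688 ≈ -0.93911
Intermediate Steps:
a(T, m) = 26/3 - T*m/3 (a(T, m) = 8 - (m*T + (1 - 1*3))/3 = 8 - (T*m + (1 - 3))/3 = 8 - (T*m - 2)/3 = 8 - (-2 + T*m)/3 = 8 + (2/3 - T*m/3) = 26/3 - T*m/3)
((29*(-15))*1**2)/a(-58, 71) + 20272/(-32477) = ((29*(-15))*1**2)/(26/3 - 1/3*(-58)*71) + 20272/(-32477) = (-435*1)/(26/3 + 4118/3) + 20272*(-1/32477) = -435/4144/3 - 20272/32477 = -435*3/4144 - 20272/32477 = -1305/4144 - 20272/32477 = -126389653/134584688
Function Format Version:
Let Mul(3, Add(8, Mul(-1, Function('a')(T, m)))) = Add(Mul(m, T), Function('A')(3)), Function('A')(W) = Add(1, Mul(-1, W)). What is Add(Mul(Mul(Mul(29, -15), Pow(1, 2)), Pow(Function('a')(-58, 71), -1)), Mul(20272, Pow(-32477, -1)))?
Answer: Rational(-126389653, 134584688) ≈ -0.93911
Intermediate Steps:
Function('a')(T, m) = Add(Rational(26, 3), Mul(Rational(-1, 3), T, m)) (Function('a')(T, m) = Add(8, Mul(Rational(-1, 3), Add(Mul(m, T), Add(1, Mul(-1, 3))))) = Add(8, Mul(Rational(-1, 3), Add(Mul(T, m), Add(1, -3)))) = Add(8, Mul(Rational(-1, 3), Add(Mul(T, m), -2))) = Add(8, Mul(Rational(-1, 3), Add(-2, Mul(T, m)))) = Add(8, Add(Rational(2, 3), Mul(Rational(-1, 3), T, m))) = Add(Rational(26, 3), Mul(Rational(-1, 3), T, m)))
Add(Mul(Mul(Mul(29, -15), Pow(1, 2)), Pow(Function('a')(-58, 71), -1)), Mul(20272, Pow(-32477, -1))) = Add(Mul(Mul(Mul(29, -15), Pow(1, 2)), Pow(Add(Rational(26, 3), Mul(Rational(-1, 3), -58, 71)), -1)), Mul(20272, Pow(-32477, -1))) = Add(Mul(Mul(-435, 1), Pow(Add(Rational(26, 3), Rational(4118, 3)), -1)), Mul(20272, Rational(-1, 32477))) = Add(Mul(-435, Pow(Rational(4144, 3), -1)), Rational(-20272, 32477)) = Add(Mul(-435, Rational(3, 4144)), Rational(-20272, 32477)) = Add(Rational(-1305, 4144), Rational(-20272, 32477)) = Rational(-126389653, 134584688)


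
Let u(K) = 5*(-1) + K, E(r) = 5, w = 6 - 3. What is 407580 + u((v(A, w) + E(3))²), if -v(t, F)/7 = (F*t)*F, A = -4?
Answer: 473624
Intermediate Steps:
w = 3
v(t, F) = -7*t*F² (v(t, F) = -7*F*t*F = -7*t*F²)
u(K) = -5 + K
407580 + u((v(A, w) + E(3))²) = 407580 + (-5 + (-7*(-4)*3² + 5)²) = 407580 + (-5 + (-7*(-4)*9 + 5)²) = 407580 + (-5 + (252 + 5)²) = 407580 + (-5 + 257²) = 407580 + (-5 + 66049) = 407580 + 66044 = 473624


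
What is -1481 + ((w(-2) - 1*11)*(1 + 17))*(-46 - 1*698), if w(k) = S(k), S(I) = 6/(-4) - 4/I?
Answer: 139135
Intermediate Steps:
S(I) = -3/2 - 4/I (S(I) = 6*(-¼) - 4/I = -3/2 - 4/I)
w(k) = -3/2 - 4/k
-1481 + ((w(-2) - 1*11)*(1 + 17))*(-46 - 1*698) = -1481 + (((-3/2 - 4/(-2)) - 1*11)*(1 + 17))*(-46 - 1*698) = -1481 + (((-3/2 - 4*(-½)) - 11)*18)*(-46 - 698) = -1481 + (((-3/2 + 2) - 11)*18)*(-744) = -1481 + ((½ - 11)*18)*(-744) = -1481 - 21/2*18*(-744) = -1481 - 189*(-744) = -1481 + 140616 = 139135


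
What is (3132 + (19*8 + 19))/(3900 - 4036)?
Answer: -3303/136 ≈ -24.287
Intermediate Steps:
(3132 + (19*8 + 19))/(3900 - 4036) = (3132 + (152 + 19))/(-136) = (3132 + 171)*(-1/136) = 3303*(-1/136) = -3303/136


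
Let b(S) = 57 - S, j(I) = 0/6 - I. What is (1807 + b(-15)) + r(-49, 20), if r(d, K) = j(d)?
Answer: 1928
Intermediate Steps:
j(I) = -I (j(I) = 0*(1/6) - I = 0 - I = -I)
r(d, K) = -d
(1807 + b(-15)) + r(-49, 20) = (1807 + (57 - 1*(-15))) - 1*(-49) = (1807 + (57 + 15)) + 49 = (1807 + 72) + 49 = 1879 + 49 = 1928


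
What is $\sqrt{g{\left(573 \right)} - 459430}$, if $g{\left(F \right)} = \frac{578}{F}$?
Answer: $\frac{2 i \sqrt{37710965319}}{573} \approx 677.81 i$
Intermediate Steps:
$\sqrt{g{\left(573 \right)} - 459430} = \sqrt{\frac{578}{573} - 459430} = \sqrt{- \frac{263252812}{573}} = \frac{2 i \sqrt{37710965319}}{573}$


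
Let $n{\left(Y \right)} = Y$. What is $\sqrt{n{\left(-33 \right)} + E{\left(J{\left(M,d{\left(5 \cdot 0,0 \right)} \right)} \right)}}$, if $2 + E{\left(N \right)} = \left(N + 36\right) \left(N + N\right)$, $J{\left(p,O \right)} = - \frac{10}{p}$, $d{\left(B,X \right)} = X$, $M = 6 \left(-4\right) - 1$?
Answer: $\frac{7 i \sqrt{3}}{5} \approx 2.4249 i$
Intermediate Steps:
$M = -25$ ($M = -24 - 1 = -25$)
$E{\left(N \right)} = -2 + 2 N \left(36 + N\right)$ ($E{\left(N \right)} = -2 + \left(N + 36\right) \left(N + N\right) = -2 + \left(36 + N\right) 2 N = -2 + 2 N \left(36 + N\right)$)
$\sqrt{n{\left(-33 \right)} + E{\left(J{\left(M,d{\left(5 \cdot 0,0 \right)} \right)} \right)}} = \sqrt{-33 + \left(-2 + 2 \left(- \frac{10}{-25}\right)^{2} + 72 \left(- \frac{10}{-25}\right)\right)} = \sqrt{-33 + \left(-2 + 2 \left(\left(-10\right) \left(- \frac{1}{25}\right)\right)^{2} + 72 \left(\left(-10\right) \left(- \frac{1}{25}\right)\right)\right)} = \sqrt{-33 + \left(-2 + 2 \left(\frac{2}{5}\right)^{2} + 72 \cdot \frac{2}{5}\right)} = \sqrt{-33 + \left(-2 + 2 \cdot \frac{4}{25} + \frac{144}{5}\right)} = \sqrt{-33 + \left(-2 + \frac{8}{25} + \frac{144}{5}\right)} = \sqrt{-33 + \frac{678}{25}} = \sqrt{- \frac{147}{25}} = \frac{7 i \sqrt{3}}{5}$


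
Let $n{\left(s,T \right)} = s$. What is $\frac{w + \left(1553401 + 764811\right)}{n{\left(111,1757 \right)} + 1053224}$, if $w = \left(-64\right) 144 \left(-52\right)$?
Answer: $\frac{2797444}{1053335} \approx 2.6558$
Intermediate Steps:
$w = 479232$ ($w = \left(-9216\right) \left(-52\right) = 479232$)
$\frac{w + \left(1553401 + 764811\right)}{n{\left(111,1757 \right)} + 1053224} = \frac{479232 + \left(1553401 + 764811\right)}{111 + 1053224} = \frac{479232 + 2318212}{1053335} = 2797444 \cdot \frac{1}{1053335} = \frac{2797444}{1053335}$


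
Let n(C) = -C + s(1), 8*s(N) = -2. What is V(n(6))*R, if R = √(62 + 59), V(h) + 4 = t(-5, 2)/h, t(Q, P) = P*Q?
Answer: -132/5 ≈ -26.400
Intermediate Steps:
s(N) = -¼ (s(N) = (⅛)*(-2) = -¼)
n(C) = -¼ - C (n(C) = -C - ¼ = -¼ - C)
V(h) = -4 - 10/h (V(h) = -4 + (2*(-5))/h = -4 - 10/h)
R = 11 (R = √121 = 11)
V(n(6))*R = (-4 - 10/(-¼ - 1*6))*11 = (-4 - 10/(-¼ - 6))*11 = (-4 - 10/(-25/4))*11 = (-4 - 10*(-4/25))*11 = (-4 + 8/5)*11 = -12/5*11 = -132/5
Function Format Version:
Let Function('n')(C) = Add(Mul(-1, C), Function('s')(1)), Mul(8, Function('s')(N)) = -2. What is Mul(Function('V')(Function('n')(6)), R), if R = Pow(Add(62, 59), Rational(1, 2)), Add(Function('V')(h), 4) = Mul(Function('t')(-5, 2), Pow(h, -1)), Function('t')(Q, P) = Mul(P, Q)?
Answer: Rational(-132, 5) ≈ -26.400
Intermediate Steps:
Function('s')(N) = Rational(-1, 4) (Function('s')(N) = Mul(Rational(1, 8), -2) = Rational(-1, 4))
Function('n')(C) = Add(Rational(-1, 4), Mul(-1, C)) (Function('n')(C) = Add(Mul(-1, C), Rational(-1, 4)) = Add(Rational(-1, 4), Mul(-1, C)))
Function('V')(h) = Add(-4, Mul(-10, Pow(h, -1))) (Function('V')(h) = Add(-4, Mul(Mul(2, -5), Pow(h, -1))) = Add(-4, Mul(-10, Pow(h, -1))))
R = 11 (R = Pow(121, Rational(1, 2)) = 11)
Mul(Function('V')(Function('n')(6)), R) = Mul(Add(-4, Mul(-10, Pow(Add(Rational(-1, 4), Mul(-1, 6)), -1))), 11) = Mul(Add(-4, Mul(-10, Pow(Add(Rational(-1, 4), -6), -1))), 11) = Mul(Add(-4, Mul(-10, Pow(Rational(-25, 4), -1))), 11) = Mul(Add(-4, Mul(-10, Rational(-4, 25))), 11) = Mul(Add(-4, Rational(8, 5)), 11) = Mul(Rational(-12, 5), 11) = Rational(-132, 5)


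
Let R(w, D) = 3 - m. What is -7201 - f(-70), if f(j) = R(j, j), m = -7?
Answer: -7211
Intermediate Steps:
R(w, D) = 10 (R(w, D) = 3 - 1*(-7) = 3 + 7 = 10)
f(j) = 10
-7201 - f(-70) = -7201 - 1*10 = -7201 - 10 = -7211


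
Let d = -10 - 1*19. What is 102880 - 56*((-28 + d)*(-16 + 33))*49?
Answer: 2761816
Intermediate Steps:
d = -29 (d = -10 - 19 = -29)
102880 - 56*((-28 + d)*(-16 + 33))*49 = 102880 - 56*((-28 - 29)*(-16 + 33))*49 = 102880 - 56*(-57*17)*49 = 102880 - 56*(-969)*49 = 102880 - (-54264)*49 = 102880 - 1*(-2658936) = 102880 + 2658936 = 2761816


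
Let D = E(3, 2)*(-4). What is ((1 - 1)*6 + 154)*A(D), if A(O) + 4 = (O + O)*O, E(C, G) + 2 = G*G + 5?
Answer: 240856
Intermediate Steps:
E(C, G) = 3 + G² (E(C, G) = -2 + (G*G + 5) = -2 + (G² + 5) = -2 + (5 + G²) = 3 + G²)
D = -28 (D = (3 + 2²)*(-4) = (3 + 4)*(-4) = 7*(-4) = -28)
A(O) = -4 + 2*O² (A(O) = -4 + (O + O)*O = -4 + (2*O)*O = -4 + 2*O²)
((1 - 1)*6 + 154)*A(D) = ((1 - 1)*6 + 154)*(-4 + 2*(-28)²) = (0*6 + 154)*(-4 + 2*784) = (0 + 154)*(-4 + 1568) = 154*1564 = 240856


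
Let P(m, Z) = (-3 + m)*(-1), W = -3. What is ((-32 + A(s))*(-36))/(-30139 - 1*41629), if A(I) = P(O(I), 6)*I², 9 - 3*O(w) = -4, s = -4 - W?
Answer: -150/8971 ≈ -0.016721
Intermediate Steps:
s = -1 (s = -4 - 1*(-3) = -4 + 3 = -1)
O(w) = 13/3 (O(w) = 3 - ⅓*(-4) = 3 + 4/3 = 13/3)
P(m, Z) = 3 - m
A(I) = -4*I²/3 (A(I) = (3 - 1*13/3)*I² = (3 - 13/3)*I² = -4*I²/3)
((-32 + A(s))*(-36))/(-30139 - 1*41629) = ((-32 - 4/3*(-1)²)*(-36))/(-30139 - 1*41629) = ((-32 - 4/3*1)*(-36))/(-30139 - 41629) = ((-32 - 4/3)*(-36))/(-71768) = -100/3*(-36)*(-1/71768) = 1200*(-1/71768) = -150/8971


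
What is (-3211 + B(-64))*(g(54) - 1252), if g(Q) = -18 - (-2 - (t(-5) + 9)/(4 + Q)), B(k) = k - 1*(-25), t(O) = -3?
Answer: 119499250/29 ≈ 4.1207e+6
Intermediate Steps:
B(k) = 25 + k (B(k) = k + 25 = 25 + k)
g(Q) = -16 + 6/(4 + Q) (g(Q) = -18 - (-2 - (-3 + 9)/(4 + Q)) = -18 - (-2 - 6/(4 + Q)) = -18 + (2 + 6/(4 + Q)) = -16 + 6/(4 + Q))
(-3211 + B(-64))*(g(54) - 1252) = (-3211 + (25 - 64))*(2*(-29 - 8*54)/(4 + 54) - 1252) = (-3211 - 39)*(2*(-29 - 432)/58 - 1252) = -3250*(2*(1/58)*(-461) - 1252) = -3250*(-461/29 - 1252) = -3250*(-36769/29) = 119499250/29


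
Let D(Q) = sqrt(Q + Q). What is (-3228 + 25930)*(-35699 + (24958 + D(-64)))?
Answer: -243842182 + 181616*I*sqrt(2) ≈ -2.4384e+8 + 2.5684e+5*I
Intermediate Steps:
D(Q) = sqrt(2)*sqrt(Q) (D(Q) = sqrt(2*Q) = sqrt(2)*sqrt(Q))
(-3228 + 25930)*(-35699 + (24958 + D(-64))) = (-3228 + 25930)*(-35699 + (24958 + sqrt(2)*sqrt(-64))) = 22702*(-35699 + (24958 + sqrt(2)*(8*I))) = 22702*(-35699 + (24958 + 8*I*sqrt(2))) = 22702*(-10741 + 8*I*sqrt(2)) = -243842182 + 181616*I*sqrt(2)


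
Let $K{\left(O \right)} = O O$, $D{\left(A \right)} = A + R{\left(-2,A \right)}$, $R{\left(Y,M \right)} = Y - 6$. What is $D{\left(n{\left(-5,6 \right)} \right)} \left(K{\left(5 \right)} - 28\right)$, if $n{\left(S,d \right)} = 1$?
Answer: $21$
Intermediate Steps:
$R{\left(Y,M \right)} = -6 + Y$ ($R{\left(Y,M \right)} = Y - 6 = -6 + Y$)
$D{\left(A \right)} = -8 + A$ ($D{\left(A \right)} = A - 8 = -8 + A$)
$K{\left(O \right)} = O^{2}$
$D{\left(n{\left(-5,6 \right)} \right)} \left(K{\left(5 \right)} - 28\right) = \left(-8 + 1\right) \left(5^{2} - 28\right) = - 7 \left(25 - 28\right) = \left(-7\right) \left(-3\right) = 21$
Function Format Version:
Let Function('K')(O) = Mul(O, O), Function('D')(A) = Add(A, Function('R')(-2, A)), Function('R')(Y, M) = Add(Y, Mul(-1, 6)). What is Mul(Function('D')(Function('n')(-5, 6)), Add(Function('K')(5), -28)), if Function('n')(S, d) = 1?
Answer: 21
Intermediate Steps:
Function('R')(Y, M) = Add(-6, Y) (Function('R')(Y, M) = Add(Y, -6) = Add(-6, Y))
Function('D')(A) = Add(-8, A) (Function('D')(A) = Add(A, Add(-6, -2)) = Add(A, -8) = Add(-8, A))
Function('K')(O) = Pow(O, 2)
Mul(Function('D')(Function('n')(-5, 6)), Add(Function('K')(5), -28)) = Mul(Add(-8, 1), Add(Pow(5, 2), -28)) = Mul(-7, Add(25, -28)) = Mul(-7, -3) = 21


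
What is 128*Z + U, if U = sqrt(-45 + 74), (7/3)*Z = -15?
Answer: -5760/7 + sqrt(29) ≈ -817.47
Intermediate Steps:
Z = -45/7 (Z = (3/7)*(-15) = -45/7 ≈ -6.4286)
U = sqrt(29) ≈ 5.3852
128*Z + U = 128*(-45/7) + sqrt(29) = -5760/7 + sqrt(29)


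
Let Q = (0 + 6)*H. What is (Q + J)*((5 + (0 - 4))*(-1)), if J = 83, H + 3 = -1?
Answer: -59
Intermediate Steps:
H = -4 (H = -3 - 1 = -4)
Q = -24 (Q = (0 + 6)*(-4) = 6*(-4) = -24)
(Q + J)*((5 + (0 - 4))*(-1)) = (-24 + 83)*((5 + (0 - 4))*(-1)) = 59*((5 - 4)*(-1)) = 59*(1*(-1)) = 59*(-1) = -59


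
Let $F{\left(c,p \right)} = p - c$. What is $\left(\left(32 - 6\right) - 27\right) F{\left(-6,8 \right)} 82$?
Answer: $-1148$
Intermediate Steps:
$\left(\left(32 - 6\right) - 27\right) F{\left(-6,8 \right)} 82 = \left(\left(32 - 6\right) - 27\right) \left(8 - -6\right) 82 = \left(26 - 27\right) \left(8 + 6\right) 82 = \left(-1\right) 14 \cdot 82 = \left(-14\right) 82 = -1148$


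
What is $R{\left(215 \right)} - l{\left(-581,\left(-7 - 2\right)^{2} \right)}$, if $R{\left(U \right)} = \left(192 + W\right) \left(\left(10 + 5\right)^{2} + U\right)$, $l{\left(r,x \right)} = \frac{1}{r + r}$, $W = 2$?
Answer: $\frac{99188321}{1162} \approx 85360.0$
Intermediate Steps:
$l{\left(r,x \right)} = \frac{1}{2 r}$
$R{\left(U \right)} = 43650 + 194 U$ ($R{\left(U \right)} = \left(192 + 2\right) \left(\left(10 + 5\right)^{2} + U\right) = 194 \left(15^{2} + U\right) = 194 \left(225 + U\right) = 43650 + 194 U$)
$R{\left(215 \right)} - l{\left(-581,\left(-7 - 2\right)^{2} \right)} = \left(43650 + 194 \cdot 215\right) - \frac{1}{2 \left(-581\right)} = \left(43650 + 41710\right) - \frac{1}{2} \left(- \frac{1}{581}\right) = 85360 - - \frac{1}{1162} = 85360 + \frac{1}{1162} = \frac{99188321}{1162}$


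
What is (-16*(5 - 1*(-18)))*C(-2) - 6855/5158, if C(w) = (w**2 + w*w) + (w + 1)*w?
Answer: -18988295/5158 ≈ -3681.3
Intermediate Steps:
C(w) = 2*w**2 + w*(1 + w) (C(w) = (w**2 + w**2) + (1 + w)*w = 2*w**2 + w*(1 + w))
(-16*(5 - 1*(-18)))*C(-2) - 6855/5158 = (-16*(5 - 1*(-18)))*(-2*(1 + 3*(-2))) - 6855/5158 = (-16*(5 + 18))*(-2*(1 - 6)) - 6855*1/5158 = (-16*23)*(-2*(-5)) - 6855/5158 = -368*10 - 6855/5158 = -3680 - 6855/5158 = -18988295/5158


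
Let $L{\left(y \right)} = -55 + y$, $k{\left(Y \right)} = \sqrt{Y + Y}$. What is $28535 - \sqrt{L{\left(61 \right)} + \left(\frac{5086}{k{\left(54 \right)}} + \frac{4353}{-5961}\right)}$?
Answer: $28535 - \frac{\sqrt{187252893 + 10040193767 \sqrt{3}}}{5961} \approx 28513.0$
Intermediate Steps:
$k{\left(Y \right)} = \sqrt{2} \sqrt{Y}$ ($k{\left(Y \right)} = \sqrt{2 Y} = \sqrt{2} \sqrt{Y}$)
$28535 - \sqrt{L{\left(61 \right)} + \left(\frac{5086}{k{\left(54 \right)}} + \frac{4353}{-5961}\right)} = 28535 - \sqrt{\left(-55 + 61\right) + \left(\frac{5086}{\sqrt{2} \sqrt{54}} + \frac{4353}{-5961}\right)} = 28535 - \sqrt{6 + \left(\frac{5086}{\sqrt{2} \cdot 3 \sqrt{6}} + 4353 \left(- \frac{1}{5961}\right)\right)} = 28535 - \sqrt{6 - \left(\frac{1451}{1987} - \frac{5086}{6 \sqrt{3}}\right)} = 28535 - \sqrt{6 - \left(\frac{1451}{1987} - 5086 \frac{\sqrt{3}}{18}\right)} = 28535 - \sqrt{6 - \left(\frac{1451}{1987} - \frac{2543 \sqrt{3}}{9}\right)} = 28535 - \sqrt{\frac{10471}{1987} + \frac{2543 \sqrt{3}}{9}}$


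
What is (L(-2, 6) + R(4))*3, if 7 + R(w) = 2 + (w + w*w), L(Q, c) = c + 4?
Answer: 75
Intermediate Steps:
L(Q, c) = 4 + c
R(w) = -5 + w + w**2 (R(w) = -7 + (2 + (w + w*w)) = -7 + (2 + (w + w**2)) = -7 + (2 + w + w**2) = -5 + w + w**2)
(L(-2, 6) + R(4))*3 = ((4 + 6) + (-5 + 4 + 4**2))*3 = (10 + (-5 + 4 + 16))*3 = (10 + 15)*3 = 25*3 = 75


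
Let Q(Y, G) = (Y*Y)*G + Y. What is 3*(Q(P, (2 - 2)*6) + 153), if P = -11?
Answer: 426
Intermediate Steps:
Q(Y, G) = Y + G*Y² (Q(Y, G) = Y²*G + Y = G*Y² + Y = Y + G*Y²)
3*(Q(P, (2 - 2)*6) + 153) = 3*(-11*(1 + ((2 - 2)*6)*(-11)) + 153) = 3*(-11*(1 + (0*6)*(-11)) + 153) = 3*(-11*(1 + 0*(-11)) + 153) = 3*(-11*(1 + 0) + 153) = 3*(-11*1 + 153) = 3*(-11 + 153) = 3*142 = 426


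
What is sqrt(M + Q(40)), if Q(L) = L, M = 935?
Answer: 5*sqrt(39) ≈ 31.225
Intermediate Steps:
sqrt(M + Q(40)) = sqrt(935 + 40) = sqrt(975) = 5*sqrt(39)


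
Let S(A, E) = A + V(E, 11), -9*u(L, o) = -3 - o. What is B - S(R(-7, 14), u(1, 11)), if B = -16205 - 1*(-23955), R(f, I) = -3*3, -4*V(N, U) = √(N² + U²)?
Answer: 7759 + √9997/36 ≈ 7761.8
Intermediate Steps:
u(L, o) = ⅓ + o/9 (u(L, o) = -(-3 - o)/9 = ⅓ + o/9)
V(N, U) = -√(N² + U²)/4
R(f, I) = -9
S(A, E) = A - √(121 + E²)/4 (S(A, E) = A - √(E² + 11²)/4 = A - √(E² + 121)/4 = A - √(121 + E²)/4)
B = 7750 (B = -16205 + 23955 = 7750)
B - S(R(-7, 14), u(1, 11)) = 7750 - (-9 - √(121 + (⅓ + (⅑)*11)²)/4) = 7750 - (-9 - √(121 + (⅓ + 11/9)²)/4) = 7750 - (-9 - √(121 + (14/9)²)/4) = 7750 - (-9 - √(121 + 196/81)/4) = 7750 - (-9 - √9997/36) = 7750 + (9 + √9997/36) = 7759 + √9997/36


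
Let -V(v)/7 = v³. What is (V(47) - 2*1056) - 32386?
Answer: -761259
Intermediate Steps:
V(v) = -7*v³
(V(47) - 2*1056) - 32386 = (-7*47³ - 2*1056) - 32386 = (-7*103823 - 2112) - 32386 = (-726761 - 2112) - 32386 = -728873 - 32386 = -761259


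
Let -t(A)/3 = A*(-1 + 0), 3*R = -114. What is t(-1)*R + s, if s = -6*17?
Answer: 12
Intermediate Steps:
s = -102
R = -38 (R = (⅓)*(-114) = -38)
t(A) = 3*A (t(A) = -3*A*(-1 + 0) = -3*A*(-1) = -(-3)*A = 3*A)
t(-1)*R + s = (3*(-1))*(-38) - 102 = -3*(-38) - 102 = 114 - 102 = 12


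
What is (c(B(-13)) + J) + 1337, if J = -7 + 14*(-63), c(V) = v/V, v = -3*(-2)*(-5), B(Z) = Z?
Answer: 5854/13 ≈ 450.31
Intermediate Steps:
v = -30 (v = 6*(-5) = -30)
c(V) = -30/V
J = -889 (J = -7 - 882 = -889)
(c(B(-13)) + J) + 1337 = (-30/(-13) - 889) + 1337 = (-30*(-1/13) - 889) + 1337 = (30/13 - 889) + 1337 = -11527/13 + 1337 = 5854/13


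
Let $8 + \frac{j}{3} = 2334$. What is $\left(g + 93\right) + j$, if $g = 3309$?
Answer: $10380$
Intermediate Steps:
$j = 6978$ ($j = -24 + 3 \cdot 2334 = -24 + 7002 = 6978$)
$\left(g + 93\right) + j = \left(3309 + 93\right) + 6978 = 3402 + 6978 = 10380$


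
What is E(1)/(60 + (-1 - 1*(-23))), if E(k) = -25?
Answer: -25/82 ≈ -0.30488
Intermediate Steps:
E(1)/(60 + (-1 - 1*(-23))) = -25/(60 + (-1 - 1*(-23))) = -25/(60 + (-1 + 23)) = -25/(60 + 22) = -25/82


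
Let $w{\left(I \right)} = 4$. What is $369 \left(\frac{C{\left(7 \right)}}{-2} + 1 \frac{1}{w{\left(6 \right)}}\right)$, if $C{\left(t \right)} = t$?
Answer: $- \frac{4797}{4} \approx -1199.3$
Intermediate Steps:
$369 \left(\frac{C{\left(7 \right)}}{-2} + 1 \frac{1}{w{\left(6 \right)}}\right) = 369 \left(\frac{7}{-2} + 1 \cdot \frac{1}{4}\right) = 369 \left(7 \left(- \frac{1}{2}\right) + 1 \cdot \frac{1}{4}\right) = 369 \left(- \frac{7}{2} + \frac{1}{4}\right) = 369 \left(- \frac{13}{4}\right) = - \frac{4797}{4}$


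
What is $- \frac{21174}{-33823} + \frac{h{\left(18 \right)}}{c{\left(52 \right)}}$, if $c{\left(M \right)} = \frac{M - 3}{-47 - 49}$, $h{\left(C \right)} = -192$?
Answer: $\frac{624463062}{1657327} \approx 376.79$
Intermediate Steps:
$c{\left(M \right)} = \frac{1}{32} - \frac{M}{96}$ ($c{\left(M \right)} = \frac{-3 + M}{-96} = \left(-3 + M\right) \left(- \frac{1}{96}\right) = \frac{1}{32} - \frac{M}{96}$)
$- \frac{21174}{-33823} + \frac{h{\left(18 \right)}}{c{\left(52 \right)}} = - \frac{21174}{-33823} - \frac{192}{\frac{1}{32} - \frac{13}{24}} = \left(-21174\right) \left(- \frac{1}{33823}\right) - \frac{192}{\frac{1}{32} - \frac{13}{24}} = \frac{21174}{33823} - \frac{192}{- \frac{49}{96}} = \frac{21174}{33823} - - \frac{18432}{49} = \frac{21174}{33823} + \frac{18432}{49} = \frac{624463062}{1657327}$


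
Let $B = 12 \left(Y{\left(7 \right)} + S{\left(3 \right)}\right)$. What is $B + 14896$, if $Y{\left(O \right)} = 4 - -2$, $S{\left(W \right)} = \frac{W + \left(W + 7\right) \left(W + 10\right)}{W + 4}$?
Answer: $15196$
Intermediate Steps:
$S{\left(W \right)} = \frac{W + \left(7 + W\right) \left(10 + W\right)}{4 + W}$
$Y{\left(O \right)} = 6$ ($Y{\left(O \right)} = 4 + 2 = 6$)
$B = 300$ ($B = 12 \left(6 + \frac{70 + 3^{2} + 18 \cdot 3}{4 + 3}\right) = 12 \left(6 + \frac{70 + 9 + 54}{7}\right) = 12 \left(6 + \frac{1}{7} \cdot 133\right) = 12 \left(6 + 19\right) = 12 \cdot 25 = 300$)
$B + 14896 = 300 + 14896 = 15196$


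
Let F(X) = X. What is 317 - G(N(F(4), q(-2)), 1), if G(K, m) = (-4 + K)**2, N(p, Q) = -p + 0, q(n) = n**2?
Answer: 253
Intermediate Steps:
N(p, Q) = -p
317 - G(N(F(4), q(-2)), 1) = 317 - (-4 - 1*4)**2 = 317 - (-4 - 4)**2 = 317 - 1*(-8)**2 = 317 - 1*64 = 317 - 64 = 253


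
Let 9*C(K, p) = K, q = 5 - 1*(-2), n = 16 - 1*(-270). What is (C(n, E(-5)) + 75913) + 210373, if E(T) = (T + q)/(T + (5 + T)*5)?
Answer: 2576860/9 ≈ 2.8632e+5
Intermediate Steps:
n = 286 (n = 16 + 270 = 286)
q = 7 (q = 5 + 2 = 7)
E(T) = (7 + T)/(25 + 6*T) (E(T) = (T + 7)/(T + (5 + T)*5) = (7 + T)/(T + (25 + 5*T)) = (7 + T)/(25 + 6*T))
C(K, p) = K/9
(C(n, E(-5)) + 75913) + 210373 = ((⅑)*286 + 75913) + 210373 = (286/9 + 75913) + 210373 = 683503/9 + 210373 = 2576860/9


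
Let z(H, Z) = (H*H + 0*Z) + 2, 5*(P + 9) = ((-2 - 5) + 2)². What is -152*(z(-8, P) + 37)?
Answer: -15656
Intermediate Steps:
P = -4 (P = -9 + ((-2 - 5) + 2)²/5 = -9 + (-7 + 2)²/5 = -9 + (⅕)*(-5)² = -9 + (⅕)*25 = -9 + 5 = -4)
z(H, Z) = 2 + H² (z(H, Z) = (H² + 0) + 2 = H² + 2 = 2 + H²)
-152*(z(-8, P) + 37) = -152*((2 + (-8)²) + 37) = -152*((2 + 64) + 37) = -152*(66 + 37) = -152*103 = -15656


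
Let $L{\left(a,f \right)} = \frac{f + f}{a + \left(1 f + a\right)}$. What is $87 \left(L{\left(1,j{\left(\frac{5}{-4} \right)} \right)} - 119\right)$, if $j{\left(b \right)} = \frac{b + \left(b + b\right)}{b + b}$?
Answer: $- \frac{71949}{7} \approx -10278.0$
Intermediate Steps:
$j{\left(b \right)} = \frac{3}{2}$ ($j{\left(b \right)} = \frac{b + 2 b}{2 b} = 3 b \frac{1}{2 b} = \frac{3}{2}$)
$L{\left(a,f \right)} = \frac{2 f}{f + 2 a}$ ($L{\left(a,f \right)} = \frac{2 f}{a + \left(f + a\right)} = \frac{2 f}{a + \left(a + f\right)} = \frac{2 f}{f + 2 a}$)
$87 \left(L{\left(1,j{\left(\frac{5}{-4} \right)} \right)} - 119\right) = 87 \left(2 \cdot \frac{3}{2} \frac{1}{\frac{3}{2} + 2 \cdot 1} - 119\right) = 87 \left(2 \cdot \frac{3}{2} \frac{1}{\frac{3}{2} + 2} - 119\right) = 87 \left(2 \cdot \frac{3}{2} \frac{1}{\frac{7}{2}} - 119\right) = 87 \left(2 \cdot \frac{3}{2} \cdot \frac{2}{7} - 119\right) = 87 \left(\frac{6}{7} - 119\right) = 87 \left(- \frac{827}{7}\right) = - \frac{71949}{7}$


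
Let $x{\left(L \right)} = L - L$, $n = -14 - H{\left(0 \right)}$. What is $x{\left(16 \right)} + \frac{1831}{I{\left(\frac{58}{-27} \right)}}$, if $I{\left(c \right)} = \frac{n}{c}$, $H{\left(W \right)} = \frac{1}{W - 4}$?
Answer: $\frac{424792}{1485} \approx 286.06$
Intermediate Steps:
$H{\left(W \right)} = \frac{1}{-4 + W}$
$n = - \frac{55}{4}$ ($n = -14 - \frac{1}{-4 + 0} = -14 - \frac{1}{-4} = -14 - - \frac{1}{4} = -14 + \frac{1}{4} = - \frac{55}{4} \approx -13.75$)
$x{\left(L \right)} = 0$
$I{\left(c \right)} = - \frac{55}{4 c}$
$x{\left(16 \right)} + \frac{1831}{I{\left(\frac{58}{-27} \right)}} = 0 + \frac{1831}{\left(- \frac{55}{4}\right) \frac{1}{58 \frac{1}{-27}}} = 0 + \frac{1831}{\left(- \frac{55}{4}\right) \frac{1}{58 \left(- \frac{1}{27}\right)}} = 0 + \frac{1831}{\left(- \frac{55}{4}\right) \frac{1}{- \frac{58}{27}}} = 0 + \frac{1831}{\left(- \frac{55}{4}\right) \left(- \frac{27}{58}\right)} = 0 + \frac{1831}{\frac{1485}{232}} = 0 + 1831 \cdot \frac{232}{1485} = 0 + \frac{424792}{1485} = \frac{424792}{1485}$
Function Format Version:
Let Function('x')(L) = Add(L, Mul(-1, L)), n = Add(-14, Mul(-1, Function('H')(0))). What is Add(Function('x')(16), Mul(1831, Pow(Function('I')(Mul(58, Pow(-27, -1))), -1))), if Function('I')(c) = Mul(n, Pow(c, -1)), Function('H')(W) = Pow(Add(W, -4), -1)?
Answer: Rational(424792, 1485) ≈ 286.06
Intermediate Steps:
Function('H')(W) = Pow(Add(-4, W), -1)
n = Rational(-55, 4) (n = Add(-14, Mul(-1, Pow(Add(-4, 0), -1))) = Add(-14, Mul(-1, Pow(-4, -1))) = Add(-14, Mul(-1, Rational(-1, 4))) = Add(-14, Rational(1, 4)) = Rational(-55, 4) ≈ -13.750)
Function('x')(L) = 0
Function('I')(c) = Mul(Rational(-55, 4), Pow(c, -1))
Add(Function('x')(16), Mul(1831, Pow(Function('I')(Mul(58, Pow(-27, -1))), -1))) = Add(0, Mul(1831, Pow(Mul(Rational(-55, 4), Pow(Mul(58, Pow(-27, -1)), -1)), -1))) = Add(0, Mul(1831, Pow(Mul(Rational(-55, 4), Pow(Mul(58, Rational(-1, 27)), -1)), -1))) = Add(0, Mul(1831, Pow(Mul(Rational(-55, 4), Pow(Rational(-58, 27), -1)), -1))) = Add(0, Mul(1831, Pow(Mul(Rational(-55, 4), Rational(-27, 58)), -1))) = Add(0, Mul(1831, Pow(Rational(1485, 232), -1))) = Add(0, Mul(1831, Rational(232, 1485))) = Add(0, Rational(424792, 1485)) = Rational(424792, 1485)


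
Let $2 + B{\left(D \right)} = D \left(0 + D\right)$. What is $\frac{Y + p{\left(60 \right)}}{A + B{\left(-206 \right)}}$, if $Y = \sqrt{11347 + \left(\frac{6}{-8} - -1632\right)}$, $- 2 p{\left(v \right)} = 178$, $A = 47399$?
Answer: $- \frac{89}{89833} + \frac{\sqrt{51913}}{179666} \approx 0.00027743$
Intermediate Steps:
$B{\left(D \right)} = -2 + D^{2}$ ($B{\left(D \right)} = -2 + D \left(0 + D\right) = -2 + D D = -2 + D^{2}$)
$p{\left(v \right)} = -89$ ($p{\left(v \right)} = \left(- \frac{1}{2}\right) 178 = -89$)
$Y = \frac{\sqrt{51913}}{2}$ ($Y = \sqrt{11347 + \left(6 \left(- \frac{1}{8}\right) + 1632\right)} = \sqrt{11347 + \left(- \frac{3}{4} + 1632\right)} = \sqrt{11347 + \frac{6525}{4}} = \sqrt{\frac{51913}{4}} = \frac{\sqrt{51913}}{2} \approx 113.92$)
$\frac{Y + p{\left(60 \right)}}{A + B{\left(-206 \right)}} = \frac{\frac{\sqrt{51913}}{2} - 89}{47399 - \left(2 - \left(-206\right)^{2}\right)} = \frac{-89 + \frac{\sqrt{51913}}{2}}{47399 + \left(-2 + 42436\right)} = \frac{-89 + \frac{\sqrt{51913}}{2}}{47399 + 42434} = \frac{-89 + \frac{\sqrt{51913}}{2}}{89833} = \left(-89 + \frac{\sqrt{51913}}{2}\right) \frac{1}{89833} = - \frac{89}{89833} + \frac{\sqrt{51913}}{179666}$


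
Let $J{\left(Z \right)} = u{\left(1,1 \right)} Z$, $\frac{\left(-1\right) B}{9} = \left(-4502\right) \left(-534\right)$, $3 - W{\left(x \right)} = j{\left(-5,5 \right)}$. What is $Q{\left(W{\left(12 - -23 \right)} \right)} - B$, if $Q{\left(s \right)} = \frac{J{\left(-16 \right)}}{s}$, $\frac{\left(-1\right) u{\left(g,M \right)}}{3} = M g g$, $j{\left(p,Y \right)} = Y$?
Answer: $21636588$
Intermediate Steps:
$W{\left(x \right)} = -2$ ($W{\left(x \right)} = 3 - 5 = -2$)
$u{\left(g,M \right)} = - 3 M g^{2}$ ($u{\left(g,M \right)} = - 3 M g g = - 3 M g^{2}$)
$B = -21636612$ ($B = - 9 \left(\left(-4502\right) \left(-534\right)\right) = \left(-9\right) 2404068 = -21636612$)
$J{\left(Z \right)} = - 3 Z$ ($J{\left(Z \right)} = \left(-3\right) 1 \cdot 1^{2} Z = \left(-3\right) 1 \cdot 1 Z = - 3 Z$)
$Q{\left(s \right)} = \frac{48}{s}$ ($Q{\left(s \right)} = \frac{\left(-3\right) \left(-16\right)}{s} = \frac{48}{s}$)
$Q{\left(W{\left(12 - -23 \right)} \right)} - B = \frac{48}{-2} - -21636612 = 48 \left(- \frac{1}{2}\right) + 21636612 = -24 + 21636612 = 21636588$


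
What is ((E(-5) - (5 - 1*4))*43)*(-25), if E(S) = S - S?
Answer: 1075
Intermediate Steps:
E(S) = 0
((E(-5) - (5 - 1*4))*43)*(-25) = ((0 - (5 - 1*4))*43)*(-25) = ((0 - (5 - 4))*43)*(-25) = ((0 - 1*1)*43)*(-25) = ((0 - 1)*43)*(-25) = -1*43*(-25) = -43*(-25) = 1075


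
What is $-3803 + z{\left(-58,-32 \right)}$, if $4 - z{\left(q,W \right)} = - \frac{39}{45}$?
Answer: $- \frac{56972}{15} \approx -3798.1$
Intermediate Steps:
$z{\left(q,W \right)} = \frac{73}{15}$ ($z{\left(q,W \right)} = 4 - - \frac{39}{45} = 4 - \left(-39\right) \frac{1}{45} = 4 - - \frac{13}{15} = 4 + \frac{13}{15} = \frac{73}{15}$)
$-3803 + z{\left(-58,-32 \right)} = -3803 + \frac{73}{15} = - \frac{56972}{15}$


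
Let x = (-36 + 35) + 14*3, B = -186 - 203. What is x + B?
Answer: -348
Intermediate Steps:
B = -389
x = 41 (x = -1 + 42 = 41)
x + B = 41 - 389 = -348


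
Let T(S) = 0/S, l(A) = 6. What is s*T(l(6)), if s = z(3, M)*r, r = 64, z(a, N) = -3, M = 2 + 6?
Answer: 0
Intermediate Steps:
M = 8
T(S) = 0
s = -192 (s = -3*64 = -192)
s*T(l(6)) = -192*0 = 0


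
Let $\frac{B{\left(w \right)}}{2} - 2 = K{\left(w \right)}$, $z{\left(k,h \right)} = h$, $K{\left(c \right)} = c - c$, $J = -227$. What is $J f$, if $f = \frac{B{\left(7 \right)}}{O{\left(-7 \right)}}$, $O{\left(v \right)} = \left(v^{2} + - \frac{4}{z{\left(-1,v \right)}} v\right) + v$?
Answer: $- \frac{454}{19} \approx -23.895$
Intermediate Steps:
$K{\left(c \right)} = 0$
$B{\left(w \right)} = 4$ ($B{\left(w \right)} = 4 + 2 \cdot 0 = 4 + 0 = 4$)
$O{\left(v \right)} = -4 + v + v^{2}$ ($O{\left(v \right)} = \left(v^{2} + - \frac{4}{v} v\right) + v = \left(v^{2} - 4\right) + v = \left(-4 + v^{2}\right) + v = -4 + v + v^{2}$)
$f = \frac{2}{19}$ ($f = \frac{4}{-4 - 7 + \left(-7\right)^{2}} = \frac{4}{-4 - 7 + 49} = \frac{4}{38} = 4 \cdot \frac{1}{38} = \frac{2}{19} \approx 0.10526$)
$J f = \left(-227\right) \frac{2}{19} = - \frac{454}{19}$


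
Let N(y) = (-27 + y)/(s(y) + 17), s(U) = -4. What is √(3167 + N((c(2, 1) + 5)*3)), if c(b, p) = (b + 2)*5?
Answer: √535847/13 ≈ 56.309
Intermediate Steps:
c(b, p) = 10 + 5*b (c(b, p) = (2 + b)*5 = 10 + 5*b)
N(y) = -27/13 + y/13 (N(y) = (-27 + y)/(-4 + 17) = (-27 + y)/13 = (-27 + y)*(1/13) = -27/13 + y/13)
√(3167 + N((c(2, 1) + 5)*3)) = √(3167 + (-27/13 + (((10 + 5*2) + 5)*3)/13)) = √(3167 + (-27/13 + (((10 + 10) + 5)*3)/13)) = √(3167 + (-27/13 + ((20 + 5)*3)/13)) = √(3167 + (-27/13 + (25*3)/13)) = √(3167 + (-27/13 + (1/13)*75)) = √(3167 + (-27/13 + 75/13)) = √(3167 + 48/13) = √(41219/13) = √535847/13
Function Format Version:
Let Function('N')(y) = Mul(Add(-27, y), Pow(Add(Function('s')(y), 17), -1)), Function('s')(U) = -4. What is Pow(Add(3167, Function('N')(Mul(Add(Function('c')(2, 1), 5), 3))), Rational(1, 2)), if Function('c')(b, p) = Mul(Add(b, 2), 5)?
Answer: Mul(Rational(1, 13), Pow(535847, Rational(1, 2))) ≈ 56.309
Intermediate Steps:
Function('c')(b, p) = Add(10, Mul(5, b)) (Function('c')(b, p) = Mul(Add(2, b), 5) = Add(10, Mul(5, b)))
Function('N')(y) = Add(Rational(-27, 13), Mul(Rational(1, 13), y)) (Function('N')(y) = Mul(Add(-27, y), Pow(Add(-4, 17), -1)) = Mul(Add(-27, y), Pow(13, -1)) = Mul(Add(-27, y), Rational(1, 13)) = Add(Rational(-27, 13), Mul(Rational(1, 13), y)))
Pow(Add(3167, Function('N')(Mul(Add(Function('c')(2, 1), 5), 3))), Rational(1, 2)) = Pow(Add(3167, Add(Rational(-27, 13), Mul(Rational(1, 13), Mul(Add(Add(10, Mul(5, 2)), 5), 3)))), Rational(1, 2)) = Pow(Add(3167, Add(Rational(-27, 13), Mul(Rational(1, 13), Mul(Add(Add(10, 10), 5), 3)))), Rational(1, 2)) = Pow(Add(3167, Add(Rational(-27, 13), Mul(Rational(1, 13), Mul(Add(20, 5), 3)))), Rational(1, 2)) = Pow(Add(3167, Add(Rational(-27, 13), Mul(Rational(1, 13), Mul(25, 3)))), Rational(1, 2)) = Pow(Add(3167, Add(Rational(-27, 13), Mul(Rational(1, 13), 75))), Rational(1, 2)) = Pow(Add(3167, Add(Rational(-27, 13), Rational(75, 13))), Rational(1, 2)) = Pow(Add(3167, Rational(48, 13)), Rational(1, 2)) = Pow(Rational(41219, 13), Rational(1, 2)) = Mul(Rational(1, 13), Pow(535847, Rational(1, 2)))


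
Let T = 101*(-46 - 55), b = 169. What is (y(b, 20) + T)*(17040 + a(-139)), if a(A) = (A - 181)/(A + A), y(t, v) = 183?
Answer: -23729836960/139 ≈ -1.7072e+8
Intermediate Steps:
T = -10201 (T = 101*(-101) = -10201)
a(A) = (-181 + A)/(2*A) (a(A) = (-181 + A)/((2*A)) = (-181 + A)*(1/(2*A)) = (-181 + A)/(2*A))
(y(b, 20) + T)*(17040 + a(-139)) = (183 - 10201)*(17040 + (½)*(-181 - 139)/(-139)) = -10018*(17040 + (½)*(-1/139)*(-320)) = -10018*(17040 + 160/139) = -10018*2368720/139 = -23729836960/139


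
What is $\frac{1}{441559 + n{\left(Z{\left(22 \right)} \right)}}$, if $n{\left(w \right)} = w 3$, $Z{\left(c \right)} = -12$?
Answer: $\frac{1}{441523} \approx 2.2649 \cdot 10^{-6}$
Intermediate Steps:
$n{\left(w \right)} = 3 w$
$\frac{1}{441559 + n{\left(Z{\left(22 \right)} \right)}} = \frac{1}{441559 + 3 \left(-12\right)} = \frac{1}{441559 - 36} = \frac{1}{441523}$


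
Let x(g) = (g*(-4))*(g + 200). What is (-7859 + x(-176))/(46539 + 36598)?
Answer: 9037/83137 ≈ 0.10870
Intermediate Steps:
x(g) = -4*g*(200 + g) (x(g) = (-4*g)*(200 + g) = -4*g*(200 + g))
(-7859 + x(-176))/(46539 + 36598) = (-7859 - 4*(-176)*(200 - 176))/(46539 + 36598) = (-7859 - 4*(-176)*24)/83137 = (-7859 + 16896)*(1/83137) = 9037*(1/83137) = 9037/83137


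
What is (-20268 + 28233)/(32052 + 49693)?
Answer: 1593/16349 ≈ 0.097437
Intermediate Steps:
(-20268 + 28233)/(32052 + 49693) = 7965/81745 = 7965*(1/81745) = 1593/16349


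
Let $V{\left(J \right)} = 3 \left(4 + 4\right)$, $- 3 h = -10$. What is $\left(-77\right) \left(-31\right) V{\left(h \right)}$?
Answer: $57288$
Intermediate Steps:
$h = \frac{10}{3}$ ($h = \left(- \frac{1}{3}\right) \left(-10\right) = \frac{10}{3} \approx 3.3333$)
$V{\left(J \right)} = 24$ ($V{\left(J \right)} = 3 \cdot 8 = 24$)
$\left(-77\right) \left(-31\right) V{\left(h \right)} = \left(-77\right) \left(-31\right) 24 = 2387 \cdot 24 = 57288$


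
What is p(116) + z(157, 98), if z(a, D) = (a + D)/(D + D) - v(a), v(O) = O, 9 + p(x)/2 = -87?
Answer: -68149/196 ≈ -347.70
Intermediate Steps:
p(x) = -192 (p(x) = -18 + 2*(-87) = -18 - 174 = -192)
z(a, D) = -a + (D + a)/(2*D) (z(a, D) = (a + D)/(D + D) - a = (D + a)/((2*D)) - a = (D + a)*(1/(2*D)) - a = (D + a)/(2*D) - a = -a + (D + a)/(2*D))
p(116) + z(157, 98) = -192 + (½ - 1*157 + (½)*157/98) = -192 + (½ - 157 + (½)*157*(1/98)) = -192 + (½ - 157 + 157/196) = -192 - 30517/196 = -68149/196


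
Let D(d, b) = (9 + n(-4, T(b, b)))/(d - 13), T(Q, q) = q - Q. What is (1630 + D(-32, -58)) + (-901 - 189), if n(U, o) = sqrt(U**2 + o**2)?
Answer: 24287/45 ≈ 539.71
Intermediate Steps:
D(d, b) = 13/(-13 + d) (D(d, b) = (9 + sqrt((-4)**2 + (b - b)**2))/(d - 13) = (9 + sqrt(16 + 0**2))/(-13 + d) = (9 + sqrt(16 + 0))/(-13 + d) = (9 + sqrt(16))/(-13 + d) = (9 + 4)/(-13 + d) = 13/(-13 + d))
(1630 + D(-32, -58)) + (-901 - 189) = (1630 + 13/(-13 - 32)) + (-901 - 189) = (1630 + 13/(-45)) - 1090 = (1630 + 13*(-1/45)) - 1090 = (1630 - 13/45) - 1090 = 73337/45 - 1090 = 24287/45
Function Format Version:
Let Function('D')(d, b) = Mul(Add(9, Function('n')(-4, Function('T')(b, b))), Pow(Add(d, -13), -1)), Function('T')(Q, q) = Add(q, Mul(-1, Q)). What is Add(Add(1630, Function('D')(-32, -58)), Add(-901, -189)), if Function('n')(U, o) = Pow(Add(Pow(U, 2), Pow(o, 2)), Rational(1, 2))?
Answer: Rational(24287, 45) ≈ 539.71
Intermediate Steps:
Function('D')(d, b) = Mul(13, Pow(Add(-13, d), -1)) (Function('D')(d, b) = Mul(Add(9, Pow(Add(Pow(-4, 2), Pow(Add(b, Mul(-1, b)), 2)), Rational(1, 2))), Pow(Add(d, -13), -1)) = Mul(Add(9, Pow(Add(16, Pow(0, 2)), Rational(1, 2))), Pow(Add(-13, d), -1)) = Mul(Add(9, Pow(Add(16, 0), Rational(1, 2))), Pow(Add(-13, d), -1)) = Mul(Add(9, Pow(16, Rational(1, 2))), Pow(Add(-13, d), -1)) = Mul(Add(9, 4), Pow(Add(-13, d), -1)) = Mul(13, Pow(Add(-13, d), -1)))
Add(Add(1630, Function('D')(-32, -58)), Add(-901, -189)) = Add(Add(1630, Mul(13, Pow(Add(-13, -32), -1))), Add(-901, -189)) = Add(Add(1630, Mul(13, Pow(-45, -1))), -1090) = Add(Add(1630, Mul(13, Rational(-1, 45))), -1090) = Add(Add(1630, Rational(-13, 45)), -1090) = Add(Rational(73337, 45), -1090) = Rational(24287, 45)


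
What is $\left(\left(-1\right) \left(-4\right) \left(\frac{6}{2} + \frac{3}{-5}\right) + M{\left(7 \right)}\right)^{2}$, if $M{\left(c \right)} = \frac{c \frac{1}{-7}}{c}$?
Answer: $\frac{109561}{1225} \approx 89.438$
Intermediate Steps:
$M{\left(c \right)} = - \frac{1}{7}$ ($M{\left(c \right)} = \frac{c \left(- \frac{1}{7}\right)}{c} = \frac{\left(- \frac{1}{7}\right) c}{c} = - \frac{1}{7}$)
$\left(\left(-1\right) \left(-4\right) \left(\frac{6}{2} + \frac{3}{-5}\right) + M{\left(7 \right)}\right)^{2} = \left(\left(-1\right) \left(-4\right) \left(\frac{6}{2} + \frac{3}{-5}\right) - \frac{1}{7}\right)^{2} = \left(4 \left(6 \cdot \frac{1}{2} + 3 \left(- \frac{1}{5}\right)\right) - \frac{1}{7}\right)^{2} = \left(4 \left(3 - \frac{3}{5}\right) - \frac{1}{7}\right)^{2} = \left(4 \cdot \frac{12}{5} - \frac{1}{7}\right)^{2} = \left(\frac{48}{5} - \frac{1}{7}\right)^{2} = \left(\frac{331}{35}\right)^{2} = \frac{109561}{1225}$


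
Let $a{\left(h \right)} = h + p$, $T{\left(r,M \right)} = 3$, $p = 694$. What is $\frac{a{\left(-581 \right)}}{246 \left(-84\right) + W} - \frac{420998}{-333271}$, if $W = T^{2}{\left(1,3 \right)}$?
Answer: $\frac{8658054067}{6883712505} \approx 1.2578$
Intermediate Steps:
$W = 9$ ($W = 3^{2} = 9$)
$a{\left(h \right)} = 694 + h$ ($a{\left(h \right)} = h + 694 = 694 + h$)
$\frac{a{\left(-581 \right)}}{246 \left(-84\right) + W} - \frac{420998}{-333271} = \frac{694 - 581}{246 \left(-84\right) + 9} - \frac{420998}{-333271} = \frac{113}{-20664 + 9} - - \frac{420998}{333271} = \frac{113}{-20655} + \frac{420998}{333271} = 113 \left(- \frac{1}{20655}\right) + \frac{420998}{333271} = - \frac{113}{20655} + \frac{420998}{333271} = \frac{8658054067}{6883712505}$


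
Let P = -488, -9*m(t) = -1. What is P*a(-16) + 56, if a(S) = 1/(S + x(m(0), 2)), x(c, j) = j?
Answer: 636/7 ≈ 90.857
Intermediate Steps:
m(t) = 1/9 (m(t) = -1/9*(-1) = 1/9)
a(S) = 1/(2 + S) (a(S) = 1/(S + 2) = 1/(2 + S))
P*a(-16) + 56 = -488/(2 - 16) + 56 = -488/(-14) + 56 = -488*(-1/14) + 56 = 244/7 + 56 = 636/7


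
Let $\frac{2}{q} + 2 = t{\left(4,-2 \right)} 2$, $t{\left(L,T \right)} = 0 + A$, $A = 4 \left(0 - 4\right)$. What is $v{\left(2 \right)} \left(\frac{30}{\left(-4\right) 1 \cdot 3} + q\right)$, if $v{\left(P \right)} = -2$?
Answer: $\frac{87}{17} \approx 5.1176$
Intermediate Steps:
$A = -16$ ($A = 4 \left(-4\right) = -16$)
$t{\left(L,T \right)} = -16$ ($t{\left(L,T \right)} = 0 - 16 = -16$)
$q = - \frac{1}{17}$ ($q = \frac{2}{-2 - 32} = \frac{2}{-34} = 2 \left(- \frac{1}{34}\right) = - \frac{1}{17} \approx -0.058824$)
$v{\left(2 \right)} \left(\frac{30}{\left(-4\right) 1 \cdot 3} + q\right) = - 2 \left(\frac{30}{\left(-4\right) 1 \cdot 3} - \frac{1}{17}\right) = - 2 \left(\frac{30}{\left(-4\right) 3} - \frac{1}{17}\right) = - 2 \left(\frac{30}{-12} - \frac{1}{17}\right) = - 2 \left(30 \left(- \frac{1}{12}\right) - \frac{1}{17}\right) = - 2 \left(- \frac{5}{2} - \frac{1}{17}\right) = \left(-2\right) \left(- \frac{87}{34}\right) = \frac{87}{17}$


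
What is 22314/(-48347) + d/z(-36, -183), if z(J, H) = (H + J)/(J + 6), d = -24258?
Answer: -3153978/949 ≈ -3323.5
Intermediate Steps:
z(J, H) = (H + J)/(6 + J)
22314/(-48347) + d/z(-36, -183) = 22314/(-48347) - 24258*(6 - 36)/(-183 - 36) = 22314*(-1/48347) - 24258/(-219/(-30)) = -6/13 - 24258/((-1/30*(-219))) = -6/13 - 24258/73/10 = -6/13 - 24258*10/73 = -6/13 - 242580/73 = -3153978/949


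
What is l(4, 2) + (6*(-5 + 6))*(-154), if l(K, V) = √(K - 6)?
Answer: -924 + I*√2 ≈ -924.0 + 1.4142*I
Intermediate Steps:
l(K, V) = √(-6 + K)
l(4, 2) + (6*(-5 + 6))*(-154) = √(-6 + 4) + (6*(-5 + 6))*(-154) = √(-2) + (6*1)*(-154) = I*√2 + 6*(-154) = I*√2 - 924 = -924 + I*√2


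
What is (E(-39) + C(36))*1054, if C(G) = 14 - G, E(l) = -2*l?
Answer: 59024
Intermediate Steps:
(E(-39) + C(36))*1054 = (-2*(-39) + (14 - 1*36))*1054 = (78 + (14 - 36))*1054 = (78 - 22)*1054 = 56*1054 = 59024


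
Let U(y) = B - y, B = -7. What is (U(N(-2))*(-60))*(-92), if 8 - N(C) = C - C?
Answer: -82800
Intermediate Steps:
N(C) = 8 (N(C) = 8 - (C - C) = 8 - 1*0 = 8 + 0 = 8)
U(y) = -7 - y
(U(N(-2))*(-60))*(-92) = ((-7 - 1*8)*(-60))*(-92) = ((-7 - 8)*(-60))*(-92) = -15*(-60)*(-92) = 900*(-92) = -82800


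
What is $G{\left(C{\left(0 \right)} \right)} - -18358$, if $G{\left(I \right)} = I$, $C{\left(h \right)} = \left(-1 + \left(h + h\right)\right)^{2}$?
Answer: $18359$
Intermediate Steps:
$C{\left(h \right)} = \left(-1 + 2 h\right)^{2}$
$G{\left(C{\left(0 \right)} \right)} - -18358 = \left(-1 + 2 \cdot 0\right)^{2} - -18358 = \left(-1 + 0\right)^{2} + 18358 = \left(-1\right)^{2} + 18358 = 1 + 18358 = 18359$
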